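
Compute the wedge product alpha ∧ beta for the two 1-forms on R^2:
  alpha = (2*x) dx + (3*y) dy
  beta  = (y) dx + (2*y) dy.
alpha ∧ beta = (y*(4*x - 3*y)) dx ∧ dy

Distribute the wedge, using dx_i ∧ dx_j = -dx_j ∧ dx_i and dx_i ∧ dx_i = 0. For each pair (i, j) with i < j, the coefficient of dx_i ∧ dx_j in alpha ∧ beta is (alpha_i * beta_j - alpha_j * beta_i). Collecting: alpha ∧ beta = (y*(4*x - 3*y)) dx ∧ dy.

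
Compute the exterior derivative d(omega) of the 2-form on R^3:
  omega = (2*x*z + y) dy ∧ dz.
d(omega) = (2*z) dx ∧ dy ∧ dz

For a 2-form omega = sum_{i<j} g_{ij} dx_i ∧ dx_j, the exterior derivative is
  d(omega) = sum_{i<j} d(g_{ij}) ∧ dx_i ∧ dx_j = sum_{i<j, k} (∂g_{ij}/∂x_k) dx_k ∧ dx_i ∧ dx_j.
Expand each term, using dx_k ∧ dx_i ∧ dx_j = sgn(permutation) dx_{(a)} ∧ dx_{(b)} ∧ dx_{(c)} with (a < b < c) sorted:
  d(2*x*z + y) includes (∂/∂x)(2*x*z + y) dx = (2*z) dx, which multiplied by dy ∧ dz gives (2*z) dx ∧ dy ∧ dz
Collecting like 3-forms: d(omega) = (2*z) dx ∧ dy ∧ dz.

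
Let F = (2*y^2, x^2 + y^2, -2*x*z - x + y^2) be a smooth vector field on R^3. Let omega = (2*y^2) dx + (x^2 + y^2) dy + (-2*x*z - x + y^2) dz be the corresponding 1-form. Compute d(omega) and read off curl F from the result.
d(omega) = (2*y) dy ∧ dz + (2*z + 1) dz ∧ dx + (2*x - 4*y) dx ∧ dy; curl F = (2*y, 2*z + 1, 2*x - 4*y)

d omega = sum_{i<j} (∂f_j/∂x_i - ∂f_i/∂x_j) dx_i ∧ dx_j. Under the identification (dy ∧ dz, dz ∧ dx, dx ∧ dy) ↔ (e_x, e_y, e_z), the coefficients are exactly the components of curl F. Compute:
  ∂R/∂y - ∂Q/∂z = (2*y) - (0) = 2*y
  ∂P/∂z - ∂R/∂x = (0) - (-2*z - 1) = 2*z + 1
  ∂Q/∂x - ∂P/∂y = (2*x) - (4*y) = 2*x - 4*y.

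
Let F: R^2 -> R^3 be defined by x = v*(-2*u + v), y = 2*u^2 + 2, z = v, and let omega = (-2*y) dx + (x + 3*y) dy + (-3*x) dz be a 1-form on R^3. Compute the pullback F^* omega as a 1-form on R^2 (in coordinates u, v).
F^* omega = (24*u^3 + 4*u*v^2 + 24*u + 8*v) du + (8*u^3 - 8*u^2*v + 6*u*v + 8*u - 3*v^2 - 8*v) dv

Using F^*(f dg) = (f ∘ F) d(g ∘ F), substitute each coordinate x_i by F_i(u, v) in f_i, and replace dx_i by d F_i = (∂F_i/∂u) du + (∂F_i/∂v) dv.
  For the x component: f_1(F) = -4*u^2 - 4; d F_1 = (-2*v) du + (-2*u + 2*v) dv
  For the y component: f_2(F) = 6*u^2 - 2*u*v + v^2 + 6; d F_2 = (4*u) du + (0) dv
  For the z component: f_3(F) = 3*v*(2*u - v); d F_3 = (0) du + (1) dv
Combining and collecting du, dv coefficients:
  coeff of du: 24*u^3 + 4*u*v^2 + 24*u + 8*v
  coeff of dv: 8*u^3 - 8*u^2*v + 6*u*v + 8*u - 3*v^2 - 8*v
F^* omega = (24*u^3 + 4*u*v^2 + 24*u + 8*v) du + (8*u^3 - 8*u^2*v + 6*u*v + 8*u - 3*v^2 - 8*v) dv.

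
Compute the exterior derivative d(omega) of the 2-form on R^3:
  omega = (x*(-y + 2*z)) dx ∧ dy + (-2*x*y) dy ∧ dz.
d(omega) = (2*x - 2*y) dx ∧ dy ∧ dz

For a 2-form omega = sum_{i<j} g_{ij} dx_i ∧ dx_j, the exterior derivative is
  d(omega) = sum_{i<j} d(g_{ij}) ∧ dx_i ∧ dx_j = sum_{i<j, k} (∂g_{ij}/∂x_k) dx_k ∧ dx_i ∧ dx_j.
Expand each term, using dx_k ∧ dx_i ∧ dx_j = sgn(permutation) dx_{(a)} ∧ dx_{(b)} ∧ dx_{(c)} with (a < b < c) sorted:
  d(x*(-y + 2*z)) includes (∂/∂z)(x*(-y + 2*z)) dz = (2*x) dz, which multiplied by dx ∧ dy gives (2*x) dx ∧ dy ∧ dz
  d(-2*x*y) includes (∂/∂x)(-2*x*y) dx = (-2*y) dx, which multiplied by dy ∧ dz gives (-2*y) dx ∧ dy ∧ dz
Collecting like 3-forms: d(omega) = (2*x - 2*y) dx ∧ dy ∧ dz.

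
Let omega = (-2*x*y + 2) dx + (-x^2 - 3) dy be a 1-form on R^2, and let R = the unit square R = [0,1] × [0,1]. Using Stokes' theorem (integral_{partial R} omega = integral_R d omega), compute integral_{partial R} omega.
integral_(partial R) omega = 0

Stokes: integral_partial_R omega = integral_R d omega with d omega = (∂Q/∂x - ∂P/∂y) dx ∧ dy.
  ∂Q/∂x = -2*x
  ∂P/∂y = -2*x
  integrand = ∂Q/∂x - ∂P/∂y = 0.
Integrating over R: integral_0^1 integral_0^1 (0) dx dy = 0.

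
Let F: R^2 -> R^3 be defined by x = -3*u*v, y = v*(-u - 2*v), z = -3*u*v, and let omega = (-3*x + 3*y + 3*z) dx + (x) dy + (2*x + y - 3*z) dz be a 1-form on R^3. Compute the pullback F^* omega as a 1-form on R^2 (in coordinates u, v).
F^* omega = (6*v^2*(u + 4*v)) du + (6*u*v*(u + 6*v)) dv

Using F^*(f dg) = (f ∘ F) d(g ∘ F), substitute each coordinate x_i by F_i(u, v) in f_i, and replace dx_i by d F_i = (∂F_i/∂u) du + (∂F_i/∂v) dv.
  For the x component: f_1(F) = 3*v*(-u - 2*v); d F_1 = (-3*v) du + (-3*u) dv
  For the y component: f_2(F) = -3*u*v; d F_2 = (-v) du + (-u - 4*v) dv
  For the z component: f_3(F) = 2*v*(u - v); d F_3 = (-3*v) du + (-3*u) dv
Combining and collecting du, dv coefficients:
  coeff of du: 6*v^2*(u + 4*v)
  coeff of dv: 6*u*v*(u + 6*v)
F^* omega = (6*v^2*(u + 4*v)) du + (6*u*v*(u + 6*v)) dv.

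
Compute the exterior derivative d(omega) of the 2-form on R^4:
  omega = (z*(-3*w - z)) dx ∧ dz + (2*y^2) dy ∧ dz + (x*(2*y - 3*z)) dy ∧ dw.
d(omega) = (-3*z) dx ∧ dz ∧ dw + (2*y - 3*z) dx ∧ dy ∧ dw + (3*x) dy ∧ dz ∧ dw

For a 2-form omega = sum_{i<j} g_{ij} dx_i ∧ dx_j, the exterior derivative is
  d(omega) = sum_{i<j} d(g_{ij}) ∧ dx_i ∧ dx_j = sum_{i<j, k} (∂g_{ij}/∂x_k) dx_k ∧ dx_i ∧ dx_j.
Expand each term, using dx_k ∧ dx_i ∧ dx_j = sgn(permutation) dx_{(a)} ∧ dx_{(b)} ∧ dx_{(c)} with (a < b < c) sorted:
  d(z*(-3*w - z)) includes (∂/∂w)(z*(-3*w - z)) dw = (-3*z) dw, which multiplied by dx ∧ dz gives (-3*z) dx ∧ dz ∧ dw
  d(x*(2*y - 3*z)) includes (∂/∂x)(x*(2*y - 3*z)) dx = (2*y - 3*z) dx, which multiplied by dy ∧ dw gives (2*y - 3*z) dx ∧ dy ∧ dw
  d(x*(2*y - 3*z)) includes (∂/∂z)(x*(2*y - 3*z)) dz = (-3*x) dz, which multiplied by dy ∧ dw gives (3*x) dy ∧ dz ∧ dw
Collecting like 3-forms: d(omega) = (-3*z) dx ∧ dz ∧ dw + (2*y - 3*z) dx ∧ dy ∧ dw + (3*x) dy ∧ dz ∧ dw.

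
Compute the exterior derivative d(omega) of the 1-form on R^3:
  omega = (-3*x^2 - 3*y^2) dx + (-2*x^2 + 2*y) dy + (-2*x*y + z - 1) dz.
d(omega) = (-4*x + 6*y) dx ∧ dy + (-2*y) dx ∧ dz + (-2*x) dy ∧ dz

For a 1-form omega = sum_i f_i dx_i, the exterior derivative is
  d(omega) = sum_{i < j} (∂f_j/∂x_i - ∂f_i/∂x_j) dx_i ∧ dx_j.
  coefficient of dx ∧ dy: ∂f_2/∂x - ∂f_1/∂y = ∂(-2*x^2 + 2*y)/∂x - ∂(-3*x^2 - 3*y^2)/∂y = -4*x + 6*y
  coefficient of dx ∧ dz: ∂f_3/∂x - ∂f_1/∂z = ∂(-2*x*y + z - 1)/∂x - ∂(-3*x^2 - 3*y^2)/∂z = -2*y
  coefficient of dy ∧ dz: ∂f_3/∂y - ∂f_2/∂z = ∂(-2*x*y + z - 1)/∂y - ∂(-2*x^2 + 2*y)/∂z = -2*x
Assembling: d(omega) = (-4*x + 6*y) dx ∧ dy + (-2*y) dx ∧ dz + (-2*x) dy ∧ dz.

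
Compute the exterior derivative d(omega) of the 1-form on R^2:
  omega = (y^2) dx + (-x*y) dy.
d(omega) = (-3*y) dx ∧ dy

For a 1-form omega = sum_i f_i dx_i, the exterior derivative is
  d(omega) = sum_{i < j} (∂f_j/∂x_i - ∂f_i/∂x_j) dx_i ∧ dx_j.
  coefficient of dx ∧ dy: ∂f_2/∂x - ∂f_1/∂y = ∂(-x*y)/∂x - ∂(y^2)/∂y = -3*y
Assembling: d(omega) = (-3*y) dx ∧ dy.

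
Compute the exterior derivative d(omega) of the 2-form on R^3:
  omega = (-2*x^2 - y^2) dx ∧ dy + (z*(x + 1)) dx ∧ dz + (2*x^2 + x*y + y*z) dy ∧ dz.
d(omega) = (4*x + y) dx ∧ dy ∧ dz

For a 2-form omega = sum_{i<j} g_{ij} dx_i ∧ dx_j, the exterior derivative is
  d(omega) = sum_{i<j} d(g_{ij}) ∧ dx_i ∧ dx_j = sum_{i<j, k} (∂g_{ij}/∂x_k) dx_k ∧ dx_i ∧ dx_j.
Expand each term, using dx_k ∧ dx_i ∧ dx_j = sgn(permutation) dx_{(a)} ∧ dx_{(b)} ∧ dx_{(c)} with (a < b < c) sorted:
  d(2*x^2 + x*y + y*z) includes (∂/∂x)(2*x^2 + x*y + y*z) dx = (4*x + y) dx, which multiplied by dy ∧ dz gives (4*x + y) dx ∧ dy ∧ dz
Collecting like 3-forms: d(omega) = (4*x + y) dx ∧ dy ∧ dz.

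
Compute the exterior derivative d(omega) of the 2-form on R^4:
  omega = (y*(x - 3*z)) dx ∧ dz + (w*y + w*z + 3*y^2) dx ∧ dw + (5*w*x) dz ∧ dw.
d(omega) = (-x + 3*z) dx ∧ dy ∧ dz + (-w - 6*y) dx ∧ dy ∧ dw + (4*w) dx ∧ dz ∧ dw

For a 2-form omega = sum_{i<j} g_{ij} dx_i ∧ dx_j, the exterior derivative is
  d(omega) = sum_{i<j} d(g_{ij}) ∧ dx_i ∧ dx_j = sum_{i<j, k} (∂g_{ij}/∂x_k) dx_k ∧ dx_i ∧ dx_j.
Expand each term, using dx_k ∧ dx_i ∧ dx_j = sgn(permutation) dx_{(a)} ∧ dx_{(b)} ∧ dx_{(c)} with (a < b < c) sorted:
  d(y*(x - 3*z)) includes (∂/∂y)(y*(x - 3*z)) dy = (x - 3*z) dy, which multiplied by dx ∧ dz gives (-x + 3*z) dx ∧ dy ∧ dz
  d(w*y + w*z + 3*y^2) includes (∂/∂y)(w*y + w*z + 3*y^2) dy = (w + 6*y) dy, which multiplied by dx ∧ dw gives (-w - 6*y) dx ∧ dy ∧ dw
  d(w*y + w*z + 3*y^2) includes (∂/∂z)(w*y + w*z + 3*y^2) dz = (w) dz, which multiplied by dx ∧ dw gives (-w) dx ∧ dz ∧ dw
  d(5*w*x) includes (∂/∂x)(5*w*x) dx = (5*w) dx, which multiplied by dz ∧ dw gives (5*w) dx ∧ dz ∧ dw
Collecting like 3-forms: d(omega) = (-x + 3*z) dx ∧ dy ∧ dz + (-w - 6*y) dx ∧ dy ∧ dw + (4*w) dx ∧ dz ∧ dw.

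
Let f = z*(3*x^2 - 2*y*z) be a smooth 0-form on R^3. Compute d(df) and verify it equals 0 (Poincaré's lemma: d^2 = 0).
d(df) = 0

Step 1: df = sum_i (∂f/∂x_i) dx_i = (6*x*z) dx + (-2*z^2) dy + (3*x^2 - 4*y*z) dz.
Step 2: Apply d again. Using the 1-form formula, the coefficient of dx ∧ dy in d(df) is ∂^2 f/∂x ∂y - ∂^2 f/∂y ∂x = (0) - (0) = 0 (equality of mixed partials for smooth f).
Similarly for dx ∧ dz and dy ∧ dz — all coefficients vanish. So d(df) = 0.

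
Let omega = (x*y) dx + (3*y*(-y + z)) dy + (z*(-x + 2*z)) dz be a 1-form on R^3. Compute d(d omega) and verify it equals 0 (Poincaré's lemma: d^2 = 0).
d(d omega) = 0

Step 1: d omega = sum_{i<j} (∂f_j/∂x_i - ∂f_i/∂x_j) dx_i ∧ dx_j:
  coeff of dx ∧ dy: -x
  coeff of dx ∧ dz: -z
  coeff of dy ∧ dz: -3*y
Step 2: Apply d again to each 2-form coefficient. The only possible 3-form in R^3 is dx ∧ dy ∧ dz, with coefficient
  ∂(coeff of dy∧dz)/∂x - ∂(coeff of dx∧dz)/∂y + ∂(coeff of dx∧dy)/∂z
  = ∂/∂x (-3*y) - ∂/∂y (-z) + ∂/∂z (-x).
Each of these terms simplifies to sums of mixed partials that cancel in pairs. The result is 0 (by equality of mixed partials for smooth functions — Schwarz / Clairaut).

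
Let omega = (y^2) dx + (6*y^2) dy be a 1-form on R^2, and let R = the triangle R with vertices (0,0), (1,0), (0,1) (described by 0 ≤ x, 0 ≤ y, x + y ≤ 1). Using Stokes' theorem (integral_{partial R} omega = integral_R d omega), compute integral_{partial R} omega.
integral_(partial R) omega = -1/3

Stokes: integral_partial_R omega = integral_R d omega with d omega = (∂Q/∂x - ∂P/∂y) dx ∧ dy.
  ∂Q/∂x = 0
  ∂P/∂y = 2*y
  integrand = ∂Q/∂x - ∂P/∂y = -2*y.
Integrating over R: integral_0^1 integral_0^{1-x} (-2*y) dy dx = -1/3.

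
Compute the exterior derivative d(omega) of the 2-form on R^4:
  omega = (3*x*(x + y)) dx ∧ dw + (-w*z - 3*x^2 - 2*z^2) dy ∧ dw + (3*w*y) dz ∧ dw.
d(omega) = (-9*x) dx ∧ dy ∧ dw + (4*w + 4*z) dy ∧ dz ∧ dw

For a 2-form omega = sum_{i<j} g_{ij} dx_i ∧ dx_j, the exterior derivative is
  d(omega) = sum_{i<j} d(g_{ij}) ∧ dx_i ∧ dx_j = sum_{i<j, k} (∂g_{ij}/∂x_k) dx_k ∧ dx_i ∧ dx_j.
Expand each term, using dx_k ∧ dx_i ∧ dx_j = sgn(permutation) dx_{(a)} ∧ dx_{(b)} ∧ dx_{(c)} with (a < b < c) sorted:
  d(3*x*(x + y)) includes (∂/∂y)(3*x*(x + y)) dy = (3*x) dy, which multiplied by dx ∧ dw gives (-3*x) dx ∧ dy ∧ dw
  d(-w*z - 3*x^2 - 2*z^2) includes (∂/∂x)(-w*z - 3*x^2 - 2*z^2) dx = (-6*x) dx, which multiplied by dy ∧ dw gives (-6*x) dx ∧ dy ∧ dw
  d(-w*z - 3*x^2 - 2*z^2) includes (∂/∂z)(-w*z - 3*x^2 - 2*z^2) dz = (-w - 4*z) dz, which multiplied by dy ∧ dw gives (w + 4*z) dy ∧ dz ∧ dw
  d(3*w*y) includes (∂/∂y)(3*w*y) dy = (3*w) dy, which multiplied by dz ∧ dw gives (3*w) dy ∧ dz ∧ dw
Collecting like 3-forms: d(omega) = (-9*x) dx ∧ dy ∧ dw + (4*w + 4*z) dy ∧ dz ∧ dw.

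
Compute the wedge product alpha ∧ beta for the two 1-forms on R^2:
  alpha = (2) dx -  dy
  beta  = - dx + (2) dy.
alpha ∧ beta = (3) dx ∧ dy

Distribute the wedge, using dx_i ∧ dx_j = -dx_j ∧ dx_i and dx_i ∧ dx_i = 0. For each pair (i, j) with i < j, the coefficient of dx_i ∧ dx_j in alpha ∧ beta is (alpha_i * beta_j - alpha_j * beta_i). Collecting: alpha ∧ beta = (3) dx ∧ dy.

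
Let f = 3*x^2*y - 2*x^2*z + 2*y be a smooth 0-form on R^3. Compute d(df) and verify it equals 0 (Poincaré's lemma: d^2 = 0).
d(df) = 0

Step 1: df = sum_i (∂f/∂x_i) dx_i = (2*x*(3*y - 2*z)) dx + (3*x^2 + 2) dy + (-2*x^2) dz.
Step 2: Apply d again. Using the 1-form formula, the coefficient of dx ∧ dy in d(df) is ∂^2 f/∂x ∂y - ∂^2 f/∂y ∂x = (6*x) - (6*x) = 0 (equality of mixed partials for smooth f).
Similarly for dx ∧ dz and dy ∧ dz — all coefficients vanish. So d(df) = 0.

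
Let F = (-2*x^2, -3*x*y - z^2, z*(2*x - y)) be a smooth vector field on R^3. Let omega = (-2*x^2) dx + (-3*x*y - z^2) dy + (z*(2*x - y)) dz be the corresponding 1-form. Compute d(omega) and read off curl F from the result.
d(omega) = (z) dy ∧ dz + (-2*z) dz ∧ dx + (-3*y) dx ∧ dy; curl F = (z, -2*z, -3*y)

d omega = sum_{i<j} (∂f_j/∂x_i - ∂f_i/∂x_j) dx_i ∧ dx_j. Under the identification (dy ∧ dz, dz ∧ dx, dx ∧ dy) ↔ (e_x, e_y, e_z), the coefficients are exactly the components of curl F. Compute:
  ∂R/∂y - ∂Q/∂z = (-z) - (-2*z) = z
  ∂P/∂z - ∂R/∂x = (0) - (2*z) = -2*z
  ∂Q/∂x - ∂P/∂y = (-3*y) - (0) = -3*y.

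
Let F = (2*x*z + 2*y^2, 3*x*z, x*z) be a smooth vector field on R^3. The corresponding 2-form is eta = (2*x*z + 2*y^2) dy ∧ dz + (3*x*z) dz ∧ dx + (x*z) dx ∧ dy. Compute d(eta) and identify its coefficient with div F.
d(eta) = (x + 2*z) dx ∧ dy ∧ dz; div F = x + 2*z

For a 2-form in R^3 of the form above, applying d gives a 3-form with coefficient ∂P/∂x + ∂Q/∂y + ∂R/∂z:
  ∂P/∂x = 2*z
  ∂Q/∂y = 0
  ∂R/∂z = x
Sum = x + 2*z, which is exactly div F.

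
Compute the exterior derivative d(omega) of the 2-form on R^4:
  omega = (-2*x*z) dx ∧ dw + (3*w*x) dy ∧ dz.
d(omega) = (2*x) dx ∧ dz ∧ dw + (3*w) dx ∧ dy ∧ dz + (3*x) dy ∧ dz ∧ dw

For a 2-form omega = sum_{i<j} g_{ij} dx_i ∧ dx_j, the exterior derivative is
  d(omega) = sum_{i<j} d(g_{ij}) ∧ dx_i ∧ dx_j = sum_{i<j, k} (∂g_{ij}/∂x_k) dx_k ∧ dx_i ∧ dx_j.
Expand each term, using dx_k ∧ dx_i ∧ dx_j = sgn(permutation) dx_{(a)} ∧ dx_{(b)} ∧ dx_{(c)} with (a < b < c) sorted:
  d(-2*x*z) includes (∂/∂z)(-2*x*z) dz = (-2*x) dz, which multiplied by dx ∧ dw gives (2*x) dx ∧ dz ∧ dw
  d(3*w*x) includes (∂/∂x)(3*w*x) dx = (3*w) dx, which multiplied by dy ∧ dz gives (3*w) dx ∧ dy ∧ dz
  d(3*w*x) includes (∂/∂w)(3*w*x) dw = (3*x) dw, which multiplied by dy ∧ dz gives (3*x) dy ∧ dz ∧ dw
Collecting like 3-forms: d(omega) = (2*x) dx ∧ dz ∧ dw + (3*w) dx ∧ dy ∧ dz + (3*x) dy ∧ dz ∧ dw.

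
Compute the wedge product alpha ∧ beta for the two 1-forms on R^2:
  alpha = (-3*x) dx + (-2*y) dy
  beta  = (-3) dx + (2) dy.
alpha ∧ beta = (-6*x - 6*y) dx ∧ dy

Distribute the wedge, using dx_i ∧ dx_j = -dx_j ∧ dx_i and dx_i ∧ dx_i = 0. For each pair (i, j) with i < j, the coefficient of dx_i ∧ dx_j in alpha ∧ beta is (alpha_i * beta_j - alpha_j * beta_i). Collecting: alpha ∧ beta = (-6*x - 6*y) dx ∧ dy.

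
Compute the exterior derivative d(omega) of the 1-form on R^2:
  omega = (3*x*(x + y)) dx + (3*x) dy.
d(omega) = (3 - 3*x) dx ∧ dy

For a 1-form omega = sum_i f_i dx_i, the exterior derivative is
  d(omega) = sum_{i < j} (∂f_j/∂x_i - ∂f_i/∂x_j) dx_i ∧ dx_j.
  coefficient of dx ∧ dy: ∂f_2/∂x - ∂f_1/∂y = ∂(3*x)/∂x - ∂(3*x*(x + y))/∂y = 3 - 3*x
Assembling: d(omega) = (3 - 3*x) dx ∧ dy.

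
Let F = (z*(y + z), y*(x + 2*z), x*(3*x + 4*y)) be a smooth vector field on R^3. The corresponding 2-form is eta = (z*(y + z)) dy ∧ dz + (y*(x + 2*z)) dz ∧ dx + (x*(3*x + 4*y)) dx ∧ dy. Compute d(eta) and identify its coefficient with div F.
d(eta) = (x + 2*z) dx ∧ dy ∧ dz; div F = x + 2*z

For a 2-form in R^3 of the form above, applying d gives a 3-form with coefficient ∂P/∂x + ∂Q/∂y + ∂R/∂z:
  ∂P/∂x = 0
  ∂Q/∂y = x + 2*z
  ∂R/∂z = 0
Sum = x + 2*z, which is exactly div F.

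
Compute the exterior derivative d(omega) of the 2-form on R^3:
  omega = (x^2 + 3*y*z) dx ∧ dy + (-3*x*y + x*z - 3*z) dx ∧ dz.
d(omega) = (3*x + 3*y) dx ∧ dy ∧ dz

For a 2-form omega = sum_{i<j} g_{ij} dx_i ∧ dx_j, the exterior derivative is
  d(omega) = sum_{i<j} d(g_{ij}) ∧ dx_i ∧ dx_j = sum_{i<j, k} (∂g_{ij}/∂x_k) dx_k ∧ dx_i ∧ dx_j.
Expand each term, using dx_k ∧ dx_i ∧ dx_j = sgn(permutation) dx_{(a)} ∧ dx_{(b)} ∧ dx_{(c)} with (a < b < c) sorted:
  d(x^2 + 3*y*z) includes (∂/∂z)(x^2 + 3*y*z) dz = (3*y) dz, which multiplied by dx ∧ dy gives (3*y) dx ∧ dy ∧ dz
  d(-3*x*y + x*z - 3*z) includes (∂/∂y)(-3*x*y + x*z - 3*z) dy = (-3*x) dy, which multiplied by dx ∧ dz gives (3*x) dx ∧ dy ∧ dz
Collecting like 3-forms: d(omega) = (3*x + 3*y) dx ∧ dy ∧ dz.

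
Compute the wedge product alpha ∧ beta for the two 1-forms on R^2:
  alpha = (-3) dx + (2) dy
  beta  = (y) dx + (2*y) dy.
alpha ∧ beta = (-8*y) dx ∧ dy

Distribute the wedge, using dx_i ∧ dx_j = -dx_j ∧ dx_i and dx_i ∧ dx_i = 0. For each pair (i, j) with i < j, the coefficient of dx_i ∧ dx_j in alpha ∧ beta is (alpha_i * beta_j - alpha_j * beta_i). Collecting: alpha ∧ beta = (-8*y) dx ∧ dy.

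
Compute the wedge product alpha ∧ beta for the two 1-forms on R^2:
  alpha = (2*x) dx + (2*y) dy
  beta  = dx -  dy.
alpha ∧ beta = (-2*x - 2*y) dx ∧ dy

Distribute the wedge, using dx_i ∧ dx_j = -dx_j ∧ dx_i and dx_i ∧ dx_i = 0. For each pair (i, j) with i < j, the coefficient of dx_i ∧ dx_j in alpha ∧ beta is (alpha_i * beta_j - alpha_j * beta_i). Collecting: alpha ∧ beta = (-2*x - 2*y) dx ∧ dy.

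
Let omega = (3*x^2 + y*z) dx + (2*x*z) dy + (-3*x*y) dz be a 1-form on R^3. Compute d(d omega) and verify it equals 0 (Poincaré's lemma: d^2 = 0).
d(d omega) = 0

Step 1: d omega = sum_{i<j} (∂f_j/∂x_i - ∂f_i/∂x_j) dx_i ∧ dx_j:
  coeff of dx ∧ dy: z
  coeff of dx ∧ dz: -4*y
  coeff of dy ∧ dz: -5*x
Step 2: Apply d again to each 2-form coefficient. The only possible 3-form in R^3 is dx ∧ dy ∧ dz, with coefficient
  ∂(coeff of dy∧dz)/∂x - ∂(coeff of dx∧dz)/∂y + ∂(coeff of dx∧dy)/∂z
  = ∂/∂x (-5*x) - ∂/∂y (-4*y) + ∂/∂z (z).
Each of these terms simplifies to sums of mixed partials that cancel in pairs. The result is 0 (by equality of mixed partials for smooth functions — Schwarz / Clairaut).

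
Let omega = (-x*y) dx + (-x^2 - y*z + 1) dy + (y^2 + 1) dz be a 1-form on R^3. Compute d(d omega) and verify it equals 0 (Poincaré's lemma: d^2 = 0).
d(d omega) = 0

Step 1: d omega = sum_{i<j} (∂f_j/∂x_i - ∂f_i/∂x_j) dx_i ∧ dx_j:
  coeff of dx ∧ dy: -x
  coeff of dx ∧ dz: 0
  coeff of dy ∧ dz: 3*y
Step 2: Apply d again to each 2-form coefficient. The only possible 3-form in R^3 is dx ∧ dy ∧ dz, with coefficient
  ∂(coeff of dy∧dz)/∂x - ∂(coeff of dx∧dz)/∂y + ∂(coeff of dx∧dy)/∂z
  = ∂/∂x (3*y) - ∂/∂y (0) + ∂/∂z (-x).
Each of these terms simplifies to sums of mixed partials that cancel in pairs. The result is 0 (by equality of mixed partials for smooth functions — Schwarz / Clairaut).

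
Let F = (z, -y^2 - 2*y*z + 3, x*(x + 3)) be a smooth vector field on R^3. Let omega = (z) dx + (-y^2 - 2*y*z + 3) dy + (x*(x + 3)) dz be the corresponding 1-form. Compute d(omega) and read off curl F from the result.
d(omega) = (2*y) dy ∧ dz + (-2*x - 2) dz ∧ dx + (0) dx ∧ dy; curl F = (2*y, -2*x - 2, 0)

d omega = sum_{i<j} (∂f_j/∂x_i - ∂f_i/∂x_j) dx_i ∧ dx_j. Under the identification (dy ∧ dz, dz ∧ dx, dx ∧ dy) ↔ (e_x, e_y, e_z), the coefficients are exactly the components of curl F. Compute:
  ∂R/∂y - ∂Q/∂z = (0) - (-2*y) = 2*y
  ∂P/∂z - ∂R/∂x = (1) - (2*x + 3) = -2*x - 2
  ∂Q/∂x - ∂P/∂y = (0) - (0) = 0.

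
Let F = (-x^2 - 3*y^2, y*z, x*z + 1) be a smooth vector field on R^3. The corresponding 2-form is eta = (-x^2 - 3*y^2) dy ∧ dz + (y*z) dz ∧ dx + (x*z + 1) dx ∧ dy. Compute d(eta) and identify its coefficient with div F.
d(eta) = (-x + z) dx ∧ dy ∧ dz; div F = -x + z

For a 2-form in R^3 of the form above, applying d gives a 3-form with coefficient ∂P/∂x + ∂Q/∂y + ∂R/∂z:
  ∂P/∂x = -2*x
  ∂Q/∂y = z
  ∂R/∂z = x
Sum = -x + z, which is exactly div F.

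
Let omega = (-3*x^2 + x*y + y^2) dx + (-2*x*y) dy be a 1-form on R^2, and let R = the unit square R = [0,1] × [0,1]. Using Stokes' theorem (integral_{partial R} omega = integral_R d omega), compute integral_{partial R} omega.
integral_(partial R) omega = -5/2

Stokes: integral_partial_R omega = integral_R d omega with d omega = (∂Q/∂x - ∂P/∂y) dx ∧ dy.
  ∂Q/∂x = -2*y
  ∂P/∂y = x + 2*y
  integrand = ∂Q/∂x - ∂P/∂y = -x - 4*y.
Integrating over R: integral_0^1 integral_0^1 (-x - 4*y) dx dy = -5/2.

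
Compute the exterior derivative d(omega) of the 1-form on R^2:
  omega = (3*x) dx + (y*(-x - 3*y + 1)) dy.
d(omega) = (-y) dx ∧ dy

For a 1-form omega = sum_i f_i dx_i, the exterior derivative is
  d(omega) = sum_{i < j} (∂f_j/∂x_i - ∂f_i/∂x_j) dx_i ∧ dx_j.
  coefficient of dx ∧ dy: ∂f_2/∂x - ∂f_1/∂y = ∂(y*(-x - 3*y + 1))/∂x - ∂(3*x)/∂y = -y
Assembling: d(omega) = (-y) dx ∧ dy.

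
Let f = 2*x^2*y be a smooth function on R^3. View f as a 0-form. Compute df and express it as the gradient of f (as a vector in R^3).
df = (4*x*y) dx + (2*x^2) dy + (0) dz; grad f = (4*x*y, 2*x^2, 0)

For a 0-form f, d f = (∂f/∂x) dx + (∂f/∂y) dy + (∂f/∂z) dz. The components of the vector representation are exactly the entries of grad f in Cartesian coordinates:
  ∂f/∂x = 4*x*y
  ∂f/∂y = 2*x^2
  ∂f/∂z = 0.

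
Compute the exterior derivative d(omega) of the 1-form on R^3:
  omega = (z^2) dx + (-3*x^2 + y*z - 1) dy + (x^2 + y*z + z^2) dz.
d(omega) = (-6*x) dx ∧ dy + (2*x - 2*z) dx ∧ dz + (-y + z) dy ∧ dz

For a 1-form omega = sum_i f_i dx_i, the exterior derivative is
  d(omega) = sum_{i < j} (∂f_j/∂x_i - ∂f_i/∂x_j) dx_i ∧ dx_j.
  coefficient of dx ∧ dy: ∂f_2/∂x - ∂f_1/∂y = ∂(-3*x^2 + y*z - 1)/∂x - ∂(z^2)/∂y = -6*x
  coefficient of dx ∧ dz: ∂f_3/∂x - ∂f_1/∂z = ∂(x^2 + y*z + z^2)/∂x - ∂(z^2)/∂z = 2*x - 2*z
  coefficient of dy ∧ dz: ∂f_3/∂y - ∂f_2/∂z = ∂(x^2 + y*z + z^2)/∂y - ∂(-3*x^2 + y*z - 1)/∂z = -y + z
Assembling: d(omega) = (-6*x) dx ∧ dy + (2*x - 2*z) dx ∧ dz + (-y + z) dy ∧ dz.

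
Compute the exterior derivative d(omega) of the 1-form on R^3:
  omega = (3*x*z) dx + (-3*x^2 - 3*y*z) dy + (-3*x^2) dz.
d(omega) = (-6*x) dx ∧ dy + (-9*x) dx ∧ dz + (3*y) dy ∧ dz

For a 1-form omega = sum_i f_i dx_i, the exterior derivative is
  d(omega) = sum_{i < j} (∂f_j/∂x_i - ∂f_i/∂x_j) dx_i ∧ dx_j.
  coefficient of dx ∧ dy: ∂f_2/∂x - ∂f_1/∂y = ∂(-3*x^2 - 3*y*z)/∂x - ∂(3*x*z)/∂y = -6*x
  coefficient of dx ∧ dz: ∂f_3/∂x - ∂f_1/∂z = ∂(-3*x^2)/∂x - ∂(3*x*z)/∂z = -9*x
  coefficient of dy ∧ dz: ∂f_3/∂y - ∂f_2/∂z = ∂(-3*x^2)/∂y - ∂(-3*x^2 - 3*y*z)/∂z = 3*y
Assembling: d(omega) = (-6*x) dx ∧ dy + (-9*x) dx ∧ dz + (3*y) dy ∧ dz.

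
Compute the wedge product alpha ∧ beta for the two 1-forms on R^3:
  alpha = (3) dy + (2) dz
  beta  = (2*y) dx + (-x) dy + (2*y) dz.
alpha ∧ beta = (-6*y) dx ∧ dy + (2*x + 6*y) dy ∧ dz + (-4*y) dx ∧ dz

Distribute the wedge, using dx_i ∧ dx_j = -dx_j ∧ dx_i and dx_i ∧ dx_i = 0. For each pair (i, j) with i < j, the coefficient of dx_i ∧ dx_j in alpha ∧ beta is (alpha_i * beta_j - alpha_j * beta_i). Collecting: alpha ∧ beta = (-6*y) dx ∧ dy + (2*x + 6*y) dy ∧ dz + (-4*y) dx ∧ dz.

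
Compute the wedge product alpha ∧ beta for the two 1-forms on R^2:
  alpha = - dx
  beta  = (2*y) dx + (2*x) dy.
alpha ∧ beta = (-2*x) dx ∧ dy

Distribute the wedge, using dx_i ∧ dx_j = -dx_j ∧ dx_i and dx_i ∧ dx_i = 0. For each pair (i, j) with i < j, the coefficient of dx_i ∧ dx_j in alpha ∧ beta is (alpha_i * beta_j - alpha_j * beta_i). Collecting: alpha ∧ beta = (-2*x) dx ∧ dy.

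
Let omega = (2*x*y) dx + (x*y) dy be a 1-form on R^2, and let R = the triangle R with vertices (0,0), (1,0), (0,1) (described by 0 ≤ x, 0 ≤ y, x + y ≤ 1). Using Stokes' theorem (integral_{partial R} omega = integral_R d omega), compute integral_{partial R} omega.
integral_(partial R) omega = -1/6

Stokes: integral_partial_R omega = integral_R d omega with d omega = (∂Q/∂x - ∂P/∂y) dx ∧ dy.
  ∂Q/∂x = y
  ∂P/∂y = 2*x
  integrand = ∂Q/∂x - ∂P/∂y = -2*x + y.
Integrating over R: integral_0^1 integral_0^{1-x} (-2*x + y) dy dx = -1/6.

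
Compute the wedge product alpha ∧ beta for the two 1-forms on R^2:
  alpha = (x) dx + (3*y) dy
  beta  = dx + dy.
alpha ∧ beta = (x - 3*y) dx ∧ dy

Distribute the wedge, using dx_i ∧ dx_j = -dx_j ∧ dx_i and dx_i ∧ dx_i = 0. For each pair (i, j) with i < j, the coefficient of dx_i ∧ dx_j in alpha ∧ beta is (alpha_i * beta_j - alpha_j * beta_i). Collecting: alpha ∧ beta = (x - 3*y) dx ∧ dy.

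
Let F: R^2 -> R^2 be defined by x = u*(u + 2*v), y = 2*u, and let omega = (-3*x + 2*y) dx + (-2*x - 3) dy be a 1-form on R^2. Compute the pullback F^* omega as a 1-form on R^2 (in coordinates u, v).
F^* omega = (-6*u^3 - 18*u^2*v + 4*u^2 - 12*u*v^2 - 6) du + (u^2*(-6*u - 12*v + 8)) dv

Using F^*(f dg) = (f ∘ F) d(g ∘ F), substitute each coordinate x_i by F_i(u, v) in f_i, and replace dx_i by d F_i = (∂F_i/∂u) du + (∂F_i/∂v) dv.
  For the x component: f_1(F) = u*(-3*u - 6*v + 4); d F_1 = (2*u + 2*v) du + (2*u) dv
  For the y component: f_2(F) = -2*u^2 - 4*u*v - 3; d F_2 = (2) du + (0) dv
Combining and collecting du, dv coefficients:
  coeff of du: -6*u^3 - 18*u^2*v + 4*u^2 - 12*u*v^2 - 6
  coeff of dv: u^2*(-6*u - 12*v + 8)
F^* omega = (-6*u^3 - 18*u^2*v + 4*u^2 - 12*u*v^2 - 6) du + (u^2*(-6*u - 12*v + 8)) dv.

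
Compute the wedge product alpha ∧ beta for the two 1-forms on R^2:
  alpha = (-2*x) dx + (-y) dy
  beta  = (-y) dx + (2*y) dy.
alpha ∧ beta = (-y*(4*x + y)) dx ∧ dy

Distribute the wedge, using dx_i ∧ dx_j = -dx_j ∧ dx_i and dx_i ∧ dx_i = 0. For each pair (i, j) with i < j, the coefficient of dx_i ∧ dx_j in alpha ∧ beta is (alpha_i * beta_j - alpha_j * beta_i). Collecting: alpha ∧ beta = (-y*(4*x + y)) dx ∧ dy.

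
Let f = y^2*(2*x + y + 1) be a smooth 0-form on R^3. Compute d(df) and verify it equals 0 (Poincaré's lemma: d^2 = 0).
d(df) = 0

Step 1: df = sum_i (∂f/∂x_i) dx_i = (2*y^2) dx + (y*(4*x + 3*y + 2)) dy + (0) dz.
Step 2: Apply d again. Using the 1-form formula, the coefficient of dx ∧ dy in d(df) is ∂^2 f/∂x ∂y - ∂^2 f/∂y ∂x = (4*y) - (4*y) = 0 (equality of mixed partials for smooth f).
Similarly for dx ∧ dz and dy ∧ dz — all coefficients vanish. So d(df) = 0.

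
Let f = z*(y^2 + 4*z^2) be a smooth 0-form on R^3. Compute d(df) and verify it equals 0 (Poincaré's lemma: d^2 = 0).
d(df) = 0

Step 1: df = sum_i (∂f/∂x_i) dx_i = (0) dx + (2*y*z) dy + (y^2 + 12*z^2) dz.
Step 2: Apply d again. Using the 1-form formula, the coefficient of dx ∧ dy in d(df) is ∂^2 f/∂x ∂y - ∂^2 f/∂y ∂x = (0) - (0) = 0 (equality of mixed partials for smooth f).
Similarly for dx ∧ dz and dy ∧ dz — all coefficients vanish. So d(df) = 0.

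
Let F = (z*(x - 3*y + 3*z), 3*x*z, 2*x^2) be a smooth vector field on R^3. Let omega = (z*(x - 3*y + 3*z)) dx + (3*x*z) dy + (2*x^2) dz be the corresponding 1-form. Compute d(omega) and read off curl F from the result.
d(omega) = (-3*x) dy ∧ dz + (-3*x - 3*y + 6*z) dz ∧ dx + (6*z) dx ∧ dy; curl F = (-3*x, -3*x - 3*y + 6*z, 6*z)

d omega = sum_{i<j} (∂f_j/∂x_i - ∂f_i/∂x_j) dx_i ∧ dx_j. Under the identification (dy ∧ dz, dz ∧ dx, dx ∧ dy) ↔ (e_x, e_y, e_z), the coefficients are exactly the components of curl F. Compute:
  ∂R/∂y - ∂Q/∂z = (0) - (3*x) = -3*x
  ∂P/∂z - ∂R/∂x = (x - 3*y + 6*z) - (4*x) = -3*x - 3*y + 6*z
  ∂Q/∂x - ∂P/∂y = (3*z) - (-3*z) = 6*z.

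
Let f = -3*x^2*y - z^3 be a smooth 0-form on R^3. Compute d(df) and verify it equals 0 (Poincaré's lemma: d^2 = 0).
d(df) = 0

Step 1: df = sum_i (∂f/∂x_i) dx_i = (-6*x*y) dx + (-3*x^2) dy + (-3*z^2) dz.
Step 2: Apply d again. Using the 1-form formula, the coefficient of dx ∧ dy in d(df) is ∂^2 f/∂x ∂y - ∂^2 f/∂y ∂x = (-6*x) - (-6*x) = 0 (equality of mixed partials for smooth f).
Similarly for dx ∧ dz and dy ∧ dz — all coefficients vanish. So d(df) = 0.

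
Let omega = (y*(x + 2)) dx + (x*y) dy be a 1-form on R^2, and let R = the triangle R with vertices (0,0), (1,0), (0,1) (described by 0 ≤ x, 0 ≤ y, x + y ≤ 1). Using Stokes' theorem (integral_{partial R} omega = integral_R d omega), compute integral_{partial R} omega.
integral_(partial R) omega = -1

Stokes: integral_partial_R omega = integral_R d omega with d omega = (∂Q/∂x - ∂P/∂y) dx ∧ dy.
  ∂Q/∂x = y
  ∂P/∂y = x + 2
  integrand = ∂Q/∂x - ∂P/∂y = -x + y - 2.
Integrating over R: integral_0^1 integral_0^{1-x} (-x + y - 2) dy dx = -1.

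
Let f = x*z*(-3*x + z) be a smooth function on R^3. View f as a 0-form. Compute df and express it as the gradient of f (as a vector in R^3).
df = (z*(-6*x + z)) dx + (0) dy + (x*(-3*x + 2*z)) dz; grad f = (z*(-6*x + z), 0, x*(-3*x + 2*z))

For a 0-form f, d f = (∂f/∂x) dx + (∂f/∂y) dy + (∂f/∂z) dz. The components of the vector representation are exactly the entries of grad f in Cartesian coordinates:
  ∂f/∂x = z*(-6*x + z)
  ∂f/∂y = 0
  ∂f/∂z = x*(-3*x + 2*z).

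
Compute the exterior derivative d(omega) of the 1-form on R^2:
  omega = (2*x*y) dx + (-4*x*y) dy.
d(omega) = (-2*x - 4*y) dx ∧ dy

For a 1-form omega = sum_i f_i dx_i, the exterior derivative is
  d(omega) = sum_{i < j} (∂f_j/∂x_i - ∂f_i/∂x_j) dx_i ∧ dx_j.
  coefficient of dx ∧ dy: ∂f_2/∂x - ∂f_1/∂y = ∂(-4*x*y)/∂x - ∂(2*x*y)/∂y = -2*x - 4*y
Assembling: d(omega) = (-2*x - 4*y) dx ∧ dy.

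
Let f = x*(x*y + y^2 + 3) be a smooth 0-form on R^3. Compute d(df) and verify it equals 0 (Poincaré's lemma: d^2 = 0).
d(df) = 0

Step 1: df = sum_i (∂f/∂x_i) dx_i = (2*x*y + y^2 + 3) dx + (x*(x + 2*y)) dy + (0) dz.
Step 2: Apply d again. Using the 1-form formula, the coefficient of dx ∧ dy in d(df) is ∂^2 f/∂x ∂y - ∂^2 f/∂y ∂x = (2*x + 2*y) - (2*x + 2*y) = 0 (equality of mixed partials for smooth f).
Similarly for dx ∧ dz and dy ∧ dz — all coefficients vanish. So d(df) = 0.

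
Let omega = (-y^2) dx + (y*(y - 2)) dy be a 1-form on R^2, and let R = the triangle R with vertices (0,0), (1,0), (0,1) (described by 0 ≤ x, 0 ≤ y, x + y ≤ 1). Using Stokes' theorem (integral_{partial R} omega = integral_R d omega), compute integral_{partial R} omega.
integral_(partial R) omega = 1/3

Stokes: integral_partial_R omega = integral_R d omega with d omega = (∂Q/∂x - ∂P/∂y) dx ∧ dy.
  ∂Q/∂x = 0
  ∂P/∂y = -2*y
  integrand = ∂Q/∂x - ∂P/∂y = 2*y.
Integrating over R: integral_0^1 integral_0^{1-x} (2*y) dy dx = 1/3.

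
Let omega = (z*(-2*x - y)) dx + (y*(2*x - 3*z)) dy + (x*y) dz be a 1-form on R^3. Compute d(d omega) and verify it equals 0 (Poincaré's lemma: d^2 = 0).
d(d omega) = 0

Step 1: d omega = sum_{i<j} (∂f_j/∂x_i - ∂f_i/∂x_j) dx_i ∧ dx_j:
  coeff of dx ∧ dy: 2*y + z
  coeff of dx ∧ dz: 2*x + 2*y
  coeff of dy ∧ dz: x + 3*y
Step 2: Apply d again to each 2-form coefficient. The only possible 3-form in R^3 is dx ∧ dy ∧ dz, with coefficient
  ∂(coeff of dy∧dz)/∂x - ∂(coeff of dx∧dz)/∂y + ∂(coeff of dx∧dy)/∂z
  = ∂/∂x (x + 3*y) - ∂/∂y (2*x + 2*y) + ∂/∂z (2*y + z).
Each of these terms simplifies to sums of mixed partials that cancel in pairs. The result is 0 (by equality of mixed partials for smooth functions — Schwarz / Clairaut).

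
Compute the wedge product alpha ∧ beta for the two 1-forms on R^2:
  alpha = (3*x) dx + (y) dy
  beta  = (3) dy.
alpha ∧ beta = (9*x) dx ∧ dy

Distribute the wedge, using dx_i ∧ dx_j = -dx_j ∧ dx_i and dx_i ∧ dx_i = 0. For each pair (i, j) with i < j, the coefficient of dx_i ∧ dx_j in alpha ∧ beta is (alpha_i * beta_j - alpha_j * beta_i). Collecting: alpha ∧ beta = (9*x) dx ∧ dy.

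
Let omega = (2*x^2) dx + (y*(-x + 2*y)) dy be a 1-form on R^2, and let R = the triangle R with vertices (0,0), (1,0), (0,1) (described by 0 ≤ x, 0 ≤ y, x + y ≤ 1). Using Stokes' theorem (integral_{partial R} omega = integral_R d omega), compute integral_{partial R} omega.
integral_(partial R) omega = -1/6

Stokes: integral_partial_R omega = integral_R d omega with d omega = (∂Q/∂x - ∂P/∂y) dx ∧ dy.
  ∂Q/∂x = -y
  ∂P/∂y = 0
  integrand = ∂Q/∂x - ∂P/∂y = -y.
Integrating over R: integral_0^1 integral_0^{1-x} (-y) dy dx = -1/6.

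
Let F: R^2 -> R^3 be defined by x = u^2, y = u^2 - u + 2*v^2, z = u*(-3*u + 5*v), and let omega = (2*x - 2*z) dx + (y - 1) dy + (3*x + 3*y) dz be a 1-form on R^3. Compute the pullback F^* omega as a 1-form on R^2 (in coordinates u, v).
F^* omega = (-18*u^3 + 10*u^2*v + 15*u^2 - 32*u*v^2 - 15*u*v - u + 30*v^3 - 2*v^2 + 1) du + (30*u^3 + 4*u^2*v - 15*u^2 + 30*u*v^2 - 4*u*v + 8*v^3 - 4*v) dv

Using F^*(f dg) = (f ∘ F) d(g ∘ F), substitute each coordinate x_i by F_i(u, v) in f_i, and replace dx_i by d F_i = (∂F_i/∂u) du + (∂F_i/∂v) dv.
  For the x component: f_1(F) = 2*u*(4*u - 5*v); d F_1 = (2*u) du + (0) dv
  For the y component: f_2(F) = u^2 - u + 2*v^2 - 1; d F_2 = (2*u - 1) du + (4*v) dv
  For the z component: f_3(F) = 6*u^2 - 3*u + 6*v^2; d F_3 = (-6*u + 5*v) du + (5*u) dv
Combining and collecting du, dv coefficients:
  coeff of du: -18*u^3 + 10*u^2*v + 15*u^2 - 32*u*v^2 - 15*u*v - u + 30*v^3 - 2*v^2 + 1
  coeff of dv: 30*u^3 + 4*u^2*v - 15*u^2 + 30*u*v^2 - 4*u*v + 8*v^3 - 4*v
F^* omega = (-18*u^3 + 10*u^2*v + 15*u^2 - 32*u*v^2 - 15*u*v - u + 30*v^3 - 2*v^2 + 1) du + (30*u^3 + 4*u^2*v - 15*u^2 + 30*u*v^2 - 4*u*v + 8*v^3 - 4*v) dv.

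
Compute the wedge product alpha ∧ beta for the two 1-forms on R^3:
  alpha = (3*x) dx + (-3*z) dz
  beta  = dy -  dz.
alpha ∧ beta = (3*x) dx ∧ dy + (-3*x) dx ∧ dz + (3*z) dy ∧ dz

Distribute the wedge, using dx_i ∧ dx_j = -dx_j ∧ dx_i and dx_i ∧ dx_i = 0. For each pair (i, j) with i < j, the coefficient of dx_i ∧ dx_j in alpha ∧ beta is (alpha_i * beta_j - alpha_j * beta_i). Collecting: alpha ∧ beta = (3*x) dx ∧ dy + (-3*x) dx ∧ dz + (3*z) dy ∧ dz.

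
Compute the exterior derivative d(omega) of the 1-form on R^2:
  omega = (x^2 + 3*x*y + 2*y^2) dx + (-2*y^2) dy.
d(omega) = (-3*x - 4*y) dx ∧ dy

For a 1-form omega = sum_i f_i dx_i, the exterior derivative is
  d(omega) = sum_{i < j} (∂f_j/∂x_i - ∂f_i/∂x_j) dx_i ∧ dx_j.
  coefficient of dx ∧ dy: ∂f_2/∂x - ∂f_1/∂y = ∂(-2*y^2)/∂x - ∂(x^2 + 3*x*y + 2*y^2)/∂y = -3*x - 4*y
Assembling: d(omega) = (-3*x - 4*y) dx ∧ dy.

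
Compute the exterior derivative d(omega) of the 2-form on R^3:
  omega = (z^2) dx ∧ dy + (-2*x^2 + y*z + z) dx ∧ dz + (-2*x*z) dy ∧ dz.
d(omega) = (-z) dx ∧ dy ∧ dz

For a 2-form omega = sum_{i<j} g_{ij} dx_i ∧ dx_j, the exterior derivative is
  d(omega) = sum_{i<j} d(g_{ij}) ∧ dx_i ∧ dx_j = sum_{i<j, k} (∂g_{ij}/∂x_k) dx_k ∧ dx_i ∧ dx_j.
Expand each term, using dx_k ∧ dx_i ∧ dx_j = sgn(permutation) dx_{(a)} ∧ dx_{(b)} ∧ dx_{(c)} with (a < b < c) sorted:
  d(z^2) includes (∂/∂z)(z^2) dz = (2*z) dz, which multiplied by dx ∧ dy gives (2*z) dx ∧ dy ∧ dz
  d(-2*x^2 + y*z + z) includes (∂/∂y)(-2*x^2 + y*z + z) dy = (z) dy, which multiplied by dx ∧ dz gives (-z) dx ∧ dy ∧ dz
  d(-2*x*z) includes (∂/∂x)(-2*x*z) dx = (-2*z) dx, which multiplied by dy ∧ dz gives (-2*z) dx ∧ dy ∧ dz
Collecting like 3-forms: d(omega) = (-z) dx ∧ dy ∧ dz.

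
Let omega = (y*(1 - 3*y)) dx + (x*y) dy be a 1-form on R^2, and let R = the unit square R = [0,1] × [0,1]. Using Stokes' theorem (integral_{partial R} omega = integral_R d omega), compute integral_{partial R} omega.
integral_(partial R) omega = 5/2

Stokes: integral_partial_R omega = integral_R d omega with d omega = (∂Q/∂x - ∂P/∂y) dx ∧ dy.
  ∂Q/∂x = y
  ∂P/∂y = 1 - 6*y
  integrand = ∂Q/∂x - ∂P/∂y = 7*y - 1.
Integrating over R: integral_0^1 integral_0^1 (7*y - 1) dx dy = 5/2.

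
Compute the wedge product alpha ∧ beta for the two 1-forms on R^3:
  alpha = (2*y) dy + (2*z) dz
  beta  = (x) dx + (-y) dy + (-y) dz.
alpha ∧ beta = (-2*x*y) dx ∧ dy + (2*y*(-y + z)) dy ∧ dz + (-2*x*z) dx ∧ dz

Distribute the wedge, using dx_i ∧ dx_j = -dx_j ∧ dx_i and dx_i ∧ dx_i = 0. For each pair (i, j) with i < j, the coefficient of dx_i ∧ dx_j in alpha ∧ beta is (alpha_i * beta_j - alpha_j * beta_i). Collecting: alpha ∧ beta = (-2*x*y) dx ∧ dy + (2*y*(-y + z)) dy ∧ dz + (-2*x*z) dx ∧ dz.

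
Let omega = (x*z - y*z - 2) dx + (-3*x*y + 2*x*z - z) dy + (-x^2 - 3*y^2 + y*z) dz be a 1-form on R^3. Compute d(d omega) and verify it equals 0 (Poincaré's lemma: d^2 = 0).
d(d omega) = 0

Step 1: d omega = sum_{i<j} (∂f_j/∂x_i - ∂f_i/∂x_j) dx_i ∧ dx_j:
  coeff of dx ∧ dy: -3*y + 3*z
  coeff of dx ∧ dz: -3*x + y
  coeff of dy ∧ dz: -2*x - 6*y + z + 1
Step 2: Apply d again to each 2-form coefficient. The only possible 3-form in R^3 is dx ∧ dy ∧ dz, with coefficient
  ∂(coeff of dy∧dz)/∂x - ∂(coeff of dx∧dz)/∂y + ∂(coeff of dx∧dy)/∂z
  = ∂/∂x (-2*x - 6*y + z + 1) - ∂/∂y (-3*x + y) + ∂/∂z (-3*y + 3*z).
Each of these terms simplifies to sums of mixed partials that cancel in pairs. The result is 0 (by equality of mixed partials for smooth functions — Schwarz / Clairaut).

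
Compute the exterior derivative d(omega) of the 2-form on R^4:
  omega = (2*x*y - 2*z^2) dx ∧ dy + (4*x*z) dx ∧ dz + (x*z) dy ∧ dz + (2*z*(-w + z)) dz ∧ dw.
d(omega) = (-3*z) dx ∧ dy ∧ dz

For a 2-form omega = sum_{i<j} g_{ij} dx_i ∧ dx_j, the exterior derivative is
  d(omega) = sum_{i<j} d(g_{ij}) ∧ dx_i ∧ dx_j = sum_{i<j, k} (∂g_{ij}/∂x_k) dx_k ∧ dx_i ∧ dx_j.
Expand each term, using dx_k ∧ dx_i ∧ dx_j = sgn(permutation) dx_{(a)} ∧ dx_{(b)} ∧ dx_{(c)} with (a < b < c) sorted:
  d(2*x*y - 2*z^2) includes (∂/∂z)(2*x*y - 2*z^2) dz = (-4*z) dz, which multiplied by dx ∧ dy gives (-4*z) dx ∧ dy ∧ dz
  d(x*z) includes (∂/∂x)(x*z) dx = (z) dx, which multiplied by dy ∧ dz gives (z) dx ∧ dy ∧ dz
Collecting like 3-forms: d(omega) = (-3*z) dx ∧ dy ∧ dz.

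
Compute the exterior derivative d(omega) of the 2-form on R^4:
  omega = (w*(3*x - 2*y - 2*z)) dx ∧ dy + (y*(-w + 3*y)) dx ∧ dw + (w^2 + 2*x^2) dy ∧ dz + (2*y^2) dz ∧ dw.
d(omega) = (-2*w + 4*x) dx ∧ dy ∧ dz + (w + 3*x - 8*y - 2*z) dx ∧ dy ∧ dw + (2*w + 4*y) dy ∧ dz ∧ dw

For a 2-form omega = sum_{i<j} g_{ij} dx_i ∧ dx_j, the exterior derivative is
  d(omega) = sum_{i<j} d(g_{ij}) ∧ dx_i ∧ dx_j = sum_{i<j, k} (∂g_{ij}/∂x_k) dx_k ∧ dx_i ∧ dx_j.
Expand each term, using dx_k ∧ dx_i ∧ dx_j = sgn(permutation) dx_{(a)} ∧ dx_{(b)} ∧ dx_{(c)} with (a < b < c) sorted:
  d(w*(3*x - 2*y - 2*z)) includes (∂/∂z)(w*(3*x - 2*y - 2*z)) dz = (-2*w) dz, which multiplied by dx ∧ dy gives (-2*w) dx ∧ dy ∧ dz
  d(w*(3*x - 2*y - 2*z)) includes (∂/∂w)(w*(3*x - 2*y - 2*z)) dw = (3*x - 2*y - 2*z) dw, which multiplied by dx ∧ dy gives (3*x - 2*y - 2*z) dx ∧ dy ∧ dw
  d(y*(-w + 3*y)) includes (∂/∂y)(y*(-w + 3*y)) dy = (-w + 6*y) dy, which multiplied by dx ∧ dw gives (w - 6*y) dx ∧ dy ∧ dw
  d(w^2 + 2*x^2) includes (∂/∂x)(w^2 + 2*x^2) dx = (4*x) dx, which multiplied by dy ∧ dz gives (4*x) dx ∧ dy ∧ dz
  d(w^2 + 2*x^2) includes (∂/∂w)(w^2 + 2*x^2) dw = (2*w) dw, which multiplied by dy ∧ dz gives (2*w) dy ∧ dz ∧ dw
  d(2*y^2) includes (∂/∂y)(2*y^2) dy = (4*y) dy, which multiplied by dz ∧ dw gives (4*y) dy ∧ dz ∧ dw
Collecting like 3-forms: d(omega) = (-2*w + 4*x) dx ∧ dy ∧ dz + (w + 3*x - 8*y - 2*z) dx ∧ dy ∧ dw + (2*w + 4*y) dy ∧ dz ∧ dw.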